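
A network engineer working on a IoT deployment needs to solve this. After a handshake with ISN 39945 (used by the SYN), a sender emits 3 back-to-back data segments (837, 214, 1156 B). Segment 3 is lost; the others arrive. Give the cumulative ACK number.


SYN uses sequence number 39945; first data byte = ISN + 1 = 39946.
Segment 1: SEQ = 39946, len = 837 B, covers [39946, 40782]
Segment 2: SEQ = 40783, len = 214 B, covers [40783, 40996]
Segment 3: SEQ = 40997, len = 1156 B, covers [40997, 42152] [LOST]
In-order data received: bytes [39946, 40996] (segments 1..2).
Segment 3 missing -> gap begins at byte 40997.
Cumulative ACK = next expected in-order byte = 39946 + 837 + 214 = 40997

40997


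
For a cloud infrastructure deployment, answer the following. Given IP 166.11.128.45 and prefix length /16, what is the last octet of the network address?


Given: IP = 166.11.128.45, prefix = /16
Subnet mask = 255.255.0.0
Last octet of IP: 45
Last octet of mask: 0
Network last octet = 45 AND 0 = 0

0


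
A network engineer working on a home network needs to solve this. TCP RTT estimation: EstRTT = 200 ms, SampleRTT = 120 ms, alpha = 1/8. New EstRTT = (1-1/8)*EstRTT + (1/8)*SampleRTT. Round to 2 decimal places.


Given: EstRTT = 200 ms, SampleRTT = 120 ms, alpha = 1/8
New EstRTT = (1 - alpha) * EstRTT + alpha * SampleRTT
(7/8) * 200 = 175
(1/8) * 120 = 15
New EstRTT = 175 + 15 = 190 ms -> 190.00 ms (2 dp)

190.00


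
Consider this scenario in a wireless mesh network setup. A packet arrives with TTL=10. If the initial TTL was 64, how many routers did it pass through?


Given: initial TTL = 64, received TTL = 10
Hops = initial TTL - received TTL
Hops = 64 - 10 = 54

54


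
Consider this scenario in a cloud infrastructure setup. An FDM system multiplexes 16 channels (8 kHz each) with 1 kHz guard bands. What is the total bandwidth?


Given: 16 channels, 8 kHz each, guard = 1 kHz
Channel bandwidth = 16 * 8 = 128 kHz
Guard bands = 15 gaps * 1 kHz = 15 kHz
Total = 128 + 15 = 143 kHz

143


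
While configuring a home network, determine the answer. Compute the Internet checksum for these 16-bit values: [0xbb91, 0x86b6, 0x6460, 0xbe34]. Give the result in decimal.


Given words: [0xbb91, 0x86b6, 0x6460, 0xbe34]
Step 1: Sum all words
Raw sum = 48017 + 34486 + 25696 + 48692 = 156891
Step 2: Fold carry: (25819 + 2) = 25821
One's complement = ~25821 & 0xFFFF = 39714

39714


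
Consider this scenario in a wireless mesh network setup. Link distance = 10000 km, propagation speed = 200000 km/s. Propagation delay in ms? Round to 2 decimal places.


Given: distance = 10000 km, speed = 200000 km/s
Delay = distance / speed = 10000 / 200000 seconds
Delay in ms = 10000 * 1000 / 200000
Delay = 50.0000 ms
Rounded to 2 dp = 50.00 ms

50.00


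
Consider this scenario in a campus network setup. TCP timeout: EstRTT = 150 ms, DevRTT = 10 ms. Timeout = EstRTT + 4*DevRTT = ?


Given: EstRTT = 150 ms, DevRTT = 10 ms
Timeout = EstRTT + 4 * DevRTT
4 * DevRTT = 4 * 10 = 40
Timeout = 150 + 40 = 190 ms

190


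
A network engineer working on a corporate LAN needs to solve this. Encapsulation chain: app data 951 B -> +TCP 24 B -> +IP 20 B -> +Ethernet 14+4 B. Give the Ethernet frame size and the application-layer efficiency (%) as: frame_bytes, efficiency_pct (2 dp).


TCP segment = 951 + 24 = 975 B
IP packet = 975 + 20 = 995 B
Ethernet frame = 995 + 14 + 4 = 1013 B
Efficiency = app / frame = 951 / 1013 = 0.938796 = 93.8796% -> 93.88% (2 dp)

1013, 93.88


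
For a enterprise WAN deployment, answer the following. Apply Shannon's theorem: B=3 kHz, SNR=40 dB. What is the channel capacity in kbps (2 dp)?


Given: B = 3 kHz, SNR = 40 dB
SNR linear = 10^(40/10) = 10000
1 + SNR = 10001
log2(10001) = 13.2878566418
C = 3 * 1000 * 13.2878566418 = 39863.5699 bps
C = 39.863570 kbps -> 39.86 kbps (2 dp)

39.86


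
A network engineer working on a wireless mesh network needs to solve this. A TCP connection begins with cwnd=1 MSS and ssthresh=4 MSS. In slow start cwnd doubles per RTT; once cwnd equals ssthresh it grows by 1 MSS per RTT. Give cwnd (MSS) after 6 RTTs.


RTT 0: cwnd = 1 MSS (initial)
RTT 1: cwnd = 2 MSS (slow start, doubled)
RTT 2: cwnd = 4 MSS (slow start, doubled)
RTT 3: cwnd = 5 MSS (congestion avoidance, +1)
RTT 4: cwnd = 6 MSS (congestion avoidance, +1)
RTT 5: cwnd = 7 MSS (congestion avoidance, +1)
RTT 6: cwnd = 8 MSS (congestion avoidance, +1)

8


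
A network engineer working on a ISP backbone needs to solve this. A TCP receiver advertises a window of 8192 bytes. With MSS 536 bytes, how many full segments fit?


Given: RWND = 8192 bytes, MSS = 536 bytes
Full segments = floor(RWND / MSS)
Full segments = floor(8192 / 536)
Full segments = floor(15.2836) = 15

15


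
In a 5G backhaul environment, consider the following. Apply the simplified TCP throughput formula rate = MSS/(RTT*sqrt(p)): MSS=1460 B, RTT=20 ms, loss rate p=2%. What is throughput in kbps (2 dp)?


Given: MSS = 1460 bytes, RTT = 20 ms, loss = 2%
RTT in seconds = 20 / 1000 = 0.02
Loss rate = 2% = 0.02
sqrt(loss) = sqrt(0.02) = 0.141421356237
Throughput (bytes/s) = 1460 / (0.02 * 0.141421356237) = 516187.9503
Throughput (kbps) = 516187.9503 * 8 / 1000 = 4129.503602 -> 4129.50 kbps (2 dp)

4129.50


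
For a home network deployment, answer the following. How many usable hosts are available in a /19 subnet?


Given: subnet mask /19
Host bits = 32 - 19 = 13
Total addresses = 2^13 = 8192
Usable hosts = 8192 - 2 (network + broadcast) = 8190

8190


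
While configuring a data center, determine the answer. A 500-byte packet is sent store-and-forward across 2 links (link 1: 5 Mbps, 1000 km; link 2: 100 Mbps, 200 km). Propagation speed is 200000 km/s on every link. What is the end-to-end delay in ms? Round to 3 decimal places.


Packet = 500 bytes = 4000 bits. Store-and-forward: sum (t_trans + t_prop) per link.
Link 1: t_trans = 4000/(5*10^6) s = 0.8000 ms; t_prop = 1000/200000 s = 5.0000 ms; subtotal = 5.8000 ms
Link 2: t_trans = 4000/(100*10^6) s = 0.0400 ms; t_prop = 200/200000 s = 1.0000 ms; subtotal = 1.0400 ms
End-to-end = 5.8000 + 1.0400 = 6.8400 ms -> 6.840 ms (3 dp)

6.840


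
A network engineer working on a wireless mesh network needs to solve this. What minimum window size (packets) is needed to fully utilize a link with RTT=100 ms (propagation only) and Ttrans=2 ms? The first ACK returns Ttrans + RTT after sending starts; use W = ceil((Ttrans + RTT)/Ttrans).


Given: Ttrans = 2 ms, RTT = 100 ms (= 2 * Tprop, Tprop = 50 ms)
Time until first ACK returns = Ttrans + RTT = 2 + 100 = 102 ms
Need W * Ttrans >= Ttrans + RTT  ->  W >= (Ttrans + RTT) / Ttrans
(Ttrans + RTT) / Ttrans = 102 / 2 = 51
W_min = ceil(51) = 51

51


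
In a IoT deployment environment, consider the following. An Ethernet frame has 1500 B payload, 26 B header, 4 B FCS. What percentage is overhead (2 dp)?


Given: payload = 1500 B, header = 26 B, trailer = 4 B
Overhead bytes = header + trailer = 26 + 4 = 30
Total frame = payload + overhead = 1500 + 30 = 1530
Overhead % = 30 / 1530 * 100 = 1.9608% -> 1.96% (2 dp)

1.96


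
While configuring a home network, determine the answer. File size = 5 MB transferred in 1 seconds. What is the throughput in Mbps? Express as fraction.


Given: file = 5 MB, time = 1 s
File in Mb = 5 * 8 = 40 Mb
Throughput = 40 / 1 Mbps
Throughput = 40 Mbps

40


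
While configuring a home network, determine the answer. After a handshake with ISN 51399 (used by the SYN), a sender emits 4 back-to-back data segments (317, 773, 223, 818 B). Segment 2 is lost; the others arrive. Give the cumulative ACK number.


SYN uses sequence number 51399; first data byte = ISN + 1 = 51400.
Segment 1: SEQ = 51400, len = 317 B, covers [51400, 51716]
Segment 2: SEQ = 51717, len = 773 B, covers [51717, 52489] [LOST]
Segment 3: SEQ = 52490, len = 223 B, covers [52490, 52712]
Segment 4: SEQ = 52713, len = 818 B, covers [52713, 53530]
In-order data received: bytes [51400, 51716] (segments 1..1).
Segment 2 missing -> gap begins at byte 51717; later segments buffered out of order.
Cumulative ACK = next expected in-order byte = 51400 + 317 = 51717

51717


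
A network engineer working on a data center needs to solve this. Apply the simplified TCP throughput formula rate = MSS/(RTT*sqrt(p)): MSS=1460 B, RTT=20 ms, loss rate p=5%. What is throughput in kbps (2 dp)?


Given: MSS = 1460 bytes, RTT = 20 ms, loss = 5%
RTT in seconds = 20 / 1000 = 0.02
Loss rate = 5% = 0.05
sqrt(loss) = sqrt(0.05) = 0.223606797750
Throughput (bytes/s) = 1460 / (0.02 * 0.223606797750) = 326465.9247
Throughput (kbps) = 326465.9247 * 8 / 1000 = 2611.727398 -> 2611.73 kbps (2 dp)

2611.73


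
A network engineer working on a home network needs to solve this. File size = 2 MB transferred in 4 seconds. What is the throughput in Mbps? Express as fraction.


Given: file = 2 MB, time = 4 s
File in Mb = 2 * 8 = 16 Mb
Throughput = 16 / 4 Mbps
Throughput = 4 Mbps

4


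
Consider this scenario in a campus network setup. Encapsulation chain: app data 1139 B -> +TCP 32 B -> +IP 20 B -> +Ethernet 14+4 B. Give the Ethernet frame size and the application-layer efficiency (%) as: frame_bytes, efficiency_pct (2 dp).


TCP segment = 1139 + 32 = 1171 B
IP packet = 1171 + 20 = 1191 B
Ethernet frame = 1191 + 14 + 4 = 1209 B
Efficiency = app / frame = 1139 / 1209 = 0.942101 = 94.2101% -> 94.21% (2 dp)

1209, 94.21


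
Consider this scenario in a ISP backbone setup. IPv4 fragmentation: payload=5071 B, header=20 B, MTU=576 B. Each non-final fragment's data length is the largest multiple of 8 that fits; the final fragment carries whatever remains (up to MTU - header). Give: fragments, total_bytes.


Max data per non-final fragment = floor((MTU - header)/8)*8 = floor((576 - 20)/8)*8 = floor(556/8)*8 = 552 B
Final fragment needs no 8-byte alignment: it can carry up to MTU - header = 556 B
Non-final fragments needed = ceil((payload - 556) / 552) = ceil(4515/552) = ceil(8.1793) = 9
Number of fragments = 9 + 1 = 10
Fragment sizes (data): 9 * 552 B + 103 B (last, 103 <= 556 OK)
Total bytes sent = payload + n_frags * header = 5071 + 10*20 = 5071 + 200 = 5271 B

10, 5271


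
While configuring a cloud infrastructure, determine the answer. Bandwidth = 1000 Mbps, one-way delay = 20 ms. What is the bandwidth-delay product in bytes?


Given: bandwidth = 1000 Mbps, delay = 20 ms
BDP in bits = 1000 * 10^6 * 20 / 1000
BDP in bits = 20000000
BDP in bytes = 20000000 / 8 = 2500000

2500000


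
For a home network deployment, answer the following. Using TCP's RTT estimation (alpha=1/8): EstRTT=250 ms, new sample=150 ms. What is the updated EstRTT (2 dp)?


Given: EstRTT = 250 ms, SampleRTT = 150 ms, alpha = 1/8
New EstRTT = (1 - alpha) * EstRTT + alpha * SampleRTT
(7/8) * 250 = 218.75
(1/8) * 150 = 18.75
New EstRTT = 218.75 + 18.75 = 237.5 ms -> 237.50 ms (2 dp)

237.50


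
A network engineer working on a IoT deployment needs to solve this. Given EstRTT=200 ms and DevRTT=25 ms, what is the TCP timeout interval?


Given: EstRTT = 200 ms, DevRTT = 25 ms
Timeout = EstRTT + 4 * DevRTT
4 * DevRTT = 4 * 25 = 100
Timeout = 200 + 100 = 300 ms

300


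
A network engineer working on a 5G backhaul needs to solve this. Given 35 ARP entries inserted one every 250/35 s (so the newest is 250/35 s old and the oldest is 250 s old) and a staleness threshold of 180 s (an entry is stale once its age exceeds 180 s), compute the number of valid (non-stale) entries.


Ages are k * 250/35 s for k = 1..35 (spacing = 7.1429 s).
Entry k is valid iff k * 250/35 <= 180 iff k <= 35 * 180 / 250 = 25.2000
n_valid = floor(25.2000) = 25
(n_stale = 35 - 25 = 10)

25


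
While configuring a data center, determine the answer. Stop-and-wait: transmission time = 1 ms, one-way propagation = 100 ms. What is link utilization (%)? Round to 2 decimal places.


Given: Ttrans = 1 ms, Tprop = 100 ms
RTT = 2 * Tprop = 2 * 100 = 200 ms
U = Ttrans / (Ttrans + RTT)
U = 1 / (1 + 200)
U = 1 / 201 = 0.004975
U% = 0.50%

0.50


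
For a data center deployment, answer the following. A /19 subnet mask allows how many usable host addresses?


Given: subnet mask /19
Host bits = 32 - 19 = 13
Total addresses = 2^13 = 8192
Usable hosts = 8192 - 2 (network + broadcast) = 8190

8190


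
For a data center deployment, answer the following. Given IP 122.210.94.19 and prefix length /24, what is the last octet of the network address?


Given: IP = 122.210.94.19, prefix = /24
Subnet mask = 255.255.255.0
Last octet of IP: 19
Last octet of mask: 0
Network last octet = 19 AND 0 = 0

0


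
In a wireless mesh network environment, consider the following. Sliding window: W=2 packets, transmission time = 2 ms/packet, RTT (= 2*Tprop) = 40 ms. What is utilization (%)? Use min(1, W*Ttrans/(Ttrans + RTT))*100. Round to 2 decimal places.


Given: W = 2, Ttrans = 2 ms, RTT = 40 ms (= 2 * Tprop, Tprop = 20 ms)
Cycle time = Ttrans + RTT = 2 + 40 = 42 ms (first packet sent until its ACK returns)
W * Ttrans = 2 * 2 = 4 ms of sending per cycle
W * Ttrans / (Ttrans + RTT) = 4 / 42 = 0.095238
U = min(1, 0.095238) = 0.095238
U% = 9.52%

9.52


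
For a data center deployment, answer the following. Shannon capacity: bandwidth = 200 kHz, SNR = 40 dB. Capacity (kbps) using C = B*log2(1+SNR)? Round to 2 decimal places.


Given: B = 200 kHz, SNR = 40 dB
SNR linear = 10^(40/10) = 10000
1 + SNR = 10001
log2(10001) = 13.2878566418
C = 200 * 1000 * 13.2878566418 = 2657571.3284 bps
C = 2657.571328 kbps -> 2657.57 kbps (2 dp)

2657.57


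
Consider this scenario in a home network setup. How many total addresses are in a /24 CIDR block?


Given: CIDR prefix /24
Host bits = 32 - 24 = 8
Total addresses = 2^8 = 256

256


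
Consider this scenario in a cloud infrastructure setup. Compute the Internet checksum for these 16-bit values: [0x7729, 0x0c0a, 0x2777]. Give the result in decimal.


Given words: [0x7729, 0x0c0a, 0x2777]
Step 1: Sum all words
Raw sum = 30505 + 3082 + 10103 = 43690
One's complement = ~43690 & 0xFFFF = 21845

21845


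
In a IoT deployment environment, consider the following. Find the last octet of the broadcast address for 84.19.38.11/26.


Given: IP = 84.19.38.11, prefix = /26
Host bits = 32 - 26 = 6
Network last octet = 11 AND mask = 0
Host part size = 2^6 - 1 = 63
Broadcast last octet = 0 OR 63 = 63

63


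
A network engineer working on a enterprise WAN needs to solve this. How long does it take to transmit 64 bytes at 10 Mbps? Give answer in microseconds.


Given: packet = 64 bytes, bandwidth = 10 Mbps
Packet in bits = 64 * 8 = 512 bits
Bandwidth = 10 * 10^6 = 10000000 bps
Time = 512 / 10000000 seconds
Time in us = 512 * 10^6 / 10000000 = 51.2

51.2


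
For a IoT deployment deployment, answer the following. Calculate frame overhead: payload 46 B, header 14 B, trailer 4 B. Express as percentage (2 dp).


Given: payload = 46 B, header = 14 B, trailer = 4 B
Overhead bytes = header + trailer = 14 + 4 = 18
Total frame = payload + overhead = 46 + 18 = 64
Overhead % = 18 / 64 * 100 = 28.1250% -> 28.13% (2 dp)

28.13


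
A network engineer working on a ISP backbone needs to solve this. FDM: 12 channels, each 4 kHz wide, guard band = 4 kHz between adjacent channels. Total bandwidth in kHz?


Given: 12 channels, 4 kHz each, guard = 4 kHz
Channel bandwidth = 12 * 4 = 48 kHz
Guard bands = 11 gaps * 4 kHz = 44 kHz
Total = 48 + 44 = 92 kHz

92


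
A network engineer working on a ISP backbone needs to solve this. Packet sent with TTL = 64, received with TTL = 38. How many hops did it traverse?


Given: initial TTL = 64, received TTL = 38
Hops = initial TTL - received TTL
Hops = 64 - 38 = 26

26


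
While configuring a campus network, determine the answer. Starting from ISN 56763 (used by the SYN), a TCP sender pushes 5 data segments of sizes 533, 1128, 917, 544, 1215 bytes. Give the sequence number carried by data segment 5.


The SYN occupies sequence number ISN = 56763, so the first data byte is ISN + 1 = 56764.
SEQ of data segment i = (ISN + 1) + sum of payload sizes of segments 1..i-1.
Segment 1: SEQ = 56764, payload = 533 bytes
Segment 2: SEQ = 57297, payload = 1128 bytes
Segment 3: SEQ = 58425, payload = 917 bytes
Segment 4: SEQ = 59342, payload = 544 bytes
Segment 5: SEQ = 59886, payload = 1215 bytes
SEQ of segment 5 = 56764 + 533 + 1128 + 917 + 544 = 59886

59886


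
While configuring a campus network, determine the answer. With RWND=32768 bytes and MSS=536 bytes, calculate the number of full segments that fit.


Given: RWND = 32768 bytes, MSS = 536 bytes
Full segments = floor(RWND / MSS)
Full segments = floor(32768 / 536)
Full segments = floor(61.1343) = 61

61


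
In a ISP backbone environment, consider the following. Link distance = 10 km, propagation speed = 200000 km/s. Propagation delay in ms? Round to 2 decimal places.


Given: distance = 10 km, speed = 200000 km/s
Delay = distance / speed = 10 / 200000 seconds
Delay in ms = 10 * 1000 / 200000
Delay = 0.0500 ms
Rounded to 2 dp = 0.05 ms

0.05


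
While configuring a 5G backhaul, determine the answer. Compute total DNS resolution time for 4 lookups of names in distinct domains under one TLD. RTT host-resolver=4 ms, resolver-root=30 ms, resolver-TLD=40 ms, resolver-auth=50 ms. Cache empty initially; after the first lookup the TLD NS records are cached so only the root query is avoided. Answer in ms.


Lookup 1 (cold cache): local + root + TLD + auth = 4 + 30 + 40 + 50 = 124 ms
Lookups 2..4 (TLD NS cached -> skip root; new domain -> still ask TLD and auth): local + TLD + auth = 4 + 40 + 50 = 94 ms each
Remaining 3 lookups: 3 * 94 = 282 ms
Total = 124 + 282 = 406 ms

406


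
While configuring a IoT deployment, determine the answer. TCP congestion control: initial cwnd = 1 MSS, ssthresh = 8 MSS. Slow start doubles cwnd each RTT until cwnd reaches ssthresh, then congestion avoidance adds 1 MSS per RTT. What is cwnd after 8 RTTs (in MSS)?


RTT 0: cwnd = 1 MSS (initial)
RTT 1: cwnd = 2 MSS (slow start, doubled)
RTT 2: cwnd = 4 MSS (slow start, doubled)
RTT 3: cwnd = 8 MSS (slow start, doubled)
RTT 4: cwnd = 9 MSS (congestion avoidance, +1)
RTT 5: cwnd = 10 MSS (congestion avoidance, +1)
RTT 6: cwnd = 11 MSS (congestion avoidance, +1)
RTT 7: cwnd = 12 MSS (congestion avoidance, +1)
RTT 8: cwnd = 13 MSS (congestion avoidance, +1)

13


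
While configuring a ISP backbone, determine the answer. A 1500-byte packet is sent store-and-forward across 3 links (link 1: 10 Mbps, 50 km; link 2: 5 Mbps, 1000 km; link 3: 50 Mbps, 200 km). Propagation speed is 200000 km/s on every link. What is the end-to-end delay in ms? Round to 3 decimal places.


Packet = 1500 bytes = 12000 bits. Store-and-forward: sum (t_trans + t_prop) per link.
Link 1: t_trans = 12000/(10*10^6) s = 1.2000 ms; t_prop = 50/200000 s = 0.2500 ms; subtotal = 1.4500 ms
Link 2: t_trans = 12000/(5*10^6) s = 2.4000 ms; t_prop = 1000/200000 s = 5.0000 ms; subtotal = 7.4000 ms
Link 3: t_trans = 12000/(50*10^6) s = 0.2400 ms; t_prop = 200/200000 s = 1.0000 ms; subtotal = 1.2400 ms
End-to-end = 1.4500 + 7.4000 + 1.2400 = 10.0900 ms -> 10.090 ms (3 dp)

10.090


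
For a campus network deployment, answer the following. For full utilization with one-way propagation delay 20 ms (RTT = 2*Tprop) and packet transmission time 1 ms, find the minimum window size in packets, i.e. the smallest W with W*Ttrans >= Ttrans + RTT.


Given: Ttrans = 1 ms, RTT = 40 ms (= 2 * Tprop, Tprop = 20 ms)
Time until first ACK returns = Ttrans + RTT = 1 + 40 = 41 ms
Need W * Ttrans >= Ttrans + RTT  ->  W >= (Ttrans + RTT) / Ttrans
(Ttrans + RTT) / Ttrans = 41 / 1 = 41
W_min = ceil(41) = 41

41


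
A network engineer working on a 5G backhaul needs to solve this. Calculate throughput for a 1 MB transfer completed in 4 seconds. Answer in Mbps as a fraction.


Given: file = 1 MB, time = 4 s
File in Mb = 1 * 8 = 8 Mb
Throughput = 8 / 4 Mbps
Throughput = 2 Mbps

2


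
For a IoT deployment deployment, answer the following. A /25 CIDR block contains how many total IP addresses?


Given: CIDR prefix /25
Host bits = 32 - 25 = 7
Total addresses = 2^7 = 128

128


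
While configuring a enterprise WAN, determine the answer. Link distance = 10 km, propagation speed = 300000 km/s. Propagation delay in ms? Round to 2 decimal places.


Given: distance = 10 km, speed = 300000 km/s
Delay = distance / speed = 10 / 300000 seconds
Delay in ms = 10 * 1000 / 300000
Delay = 0.0333 ms
Rounded to 2 dp = 0.03 ms

0.03


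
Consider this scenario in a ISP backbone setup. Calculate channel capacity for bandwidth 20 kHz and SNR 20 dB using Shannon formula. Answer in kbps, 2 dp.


Given: B = 20 kHz, SNR = 20 dB
SNR linear = 10^(20/10) = 100
1 + SNR = 101
log2(101) = 6.6582114828
C = 20 * 1000 * 6.6582114828 = 133164.2297 bps
C = 133.164230 kbps -> 133.16 kbps (2 dp)

133.16


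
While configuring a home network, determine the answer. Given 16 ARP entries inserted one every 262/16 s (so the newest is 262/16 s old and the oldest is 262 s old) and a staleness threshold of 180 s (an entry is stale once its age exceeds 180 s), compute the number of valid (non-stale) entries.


Ages are k * 262/16 s for k = 1..16 (spacing = 16.3750 s).
Entry k is valid iff k * 262/16 <= 180 iff k <= 16 * 180 / 262 = 10.9924
n_valid = floor(10.9924) = 10
(n_stale = 16 - 10 = 6)

10


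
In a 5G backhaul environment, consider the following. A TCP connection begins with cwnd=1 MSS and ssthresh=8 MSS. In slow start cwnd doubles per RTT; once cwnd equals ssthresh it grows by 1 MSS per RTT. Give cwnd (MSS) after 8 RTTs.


RTT 0: cwnd = 1 MSS (initial)
RTT 1: cwnd = 2 MSS (slow start, doubled)
RTT 2: cwnd = 4 MSS (slow start, doubled)
RTT 3: cwnd = 8 MSS (slow start, doubled)
RTT 4: cwnd = 9 MSS (congestion avoidance, +1)
RTT 5: cwnd = 10 MSS (congestion avoidance, +1)
RTT 6: cwnd = 11 MSS (congestion avoidance, +1)
RTT 7: cwnd = 12 MSS (congestion avoidance, +1)
RTT 8: cwnd = 13 MSS (congestion avoidance, +1)

13


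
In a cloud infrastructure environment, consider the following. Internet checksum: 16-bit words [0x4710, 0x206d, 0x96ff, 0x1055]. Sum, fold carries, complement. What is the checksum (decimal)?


Given words: [0x4710, 0x206d, 0x96ff, 0x1055]
Step 1: Sum all words
Raw sum = 18192 + 8301 + 38655 + 4181 = 69329
Step 2: Fold carry: (3793 + 1) = 3794
One's complement = ~3794 & 0xFFFF = 61741

61741


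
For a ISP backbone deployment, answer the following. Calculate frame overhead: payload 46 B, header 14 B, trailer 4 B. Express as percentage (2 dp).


Given: payload = 46 B, header = 14 B, trailer = 4 B
Overhead bytes = header + trailer = 14 + 4 = 18
Total frame = payload + overhead = 46 + 18 = 64
Overhead % = 18 / 64 * 100 = 28.1250% -> 28.13% (2 dp)

28.13


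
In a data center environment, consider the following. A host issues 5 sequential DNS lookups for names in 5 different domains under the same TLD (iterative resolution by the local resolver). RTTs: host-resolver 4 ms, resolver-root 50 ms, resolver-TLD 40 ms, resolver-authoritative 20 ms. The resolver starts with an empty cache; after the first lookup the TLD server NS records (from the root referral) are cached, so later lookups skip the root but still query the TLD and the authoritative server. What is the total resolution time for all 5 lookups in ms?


Lookup 1 (cold cache): local + root + TLD + auth = 4 + 50 + 40 + 20 = 114 ms
Lookups 2..5 (TLD NS cached -> skip root; new domain -> still ask TLD and auth): local + TLD + auth = 4 + 40 + 20 = 64 ms each
Remaining 4 lookups: 4 * 64 = 256 ms
Total = 114 + 256 = 370 ms

370


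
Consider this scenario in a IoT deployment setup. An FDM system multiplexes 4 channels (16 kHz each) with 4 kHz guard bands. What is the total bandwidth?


Given: 4 channels, 16 kHz each, guard = 4 kHz
Channel bandwidth = 4 * 16 = 64 kHz
Guard bands = 3 gaps * 4 kHz = 12 kHz
Total = 64 + 12 = 76 kHz

76


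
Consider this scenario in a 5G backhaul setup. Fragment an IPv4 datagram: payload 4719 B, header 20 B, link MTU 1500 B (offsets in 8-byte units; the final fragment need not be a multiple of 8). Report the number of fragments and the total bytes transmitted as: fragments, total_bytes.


Max data per non-final fragment = floor((MTU - header)/8)*8 = floor((1500 - 20)/8)*8 = floor(1480/8)*8 = 1480 B
Final fragment needs no 8-byte alignment: it can carry up to MTU - header = 1480 B
Non-final fragments needed = ceil((payload - 1480) / 1480) = ceil(3239/1480) = ceil(2.1885) = 3
Number of fragments = 3 + 1 = 4
Fragment sizes (data): 3 * 1480 B + 279 B (last, 279 <= 1480 OK)
Total bytes sent = payload + n_frags * header = 4719 + 4*20 = 4719 + 80 = 4799 B

4, 4799


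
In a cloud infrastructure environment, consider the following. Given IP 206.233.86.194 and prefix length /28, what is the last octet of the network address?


Given: IP = 206.233.86.194, prefix = /28
Subnet mask = 255.255.255.240
Last octet of IP: 194
Last octet of mask: 240
Network last octet = 194 AND 240 = 192

192


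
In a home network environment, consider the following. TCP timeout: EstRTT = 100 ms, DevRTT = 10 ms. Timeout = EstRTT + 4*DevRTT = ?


Given: EstRTT = 100 ms, DevRTT = 10 ms
Timeout = EstRTT + 4 * DevRTT
4 * DevRTT = 4 * 10 = 40
Timeout = 100 + 40 = 140 ms

140


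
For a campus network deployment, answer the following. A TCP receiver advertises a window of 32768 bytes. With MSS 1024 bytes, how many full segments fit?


Given: RWND = 32768 bytes, MSS = 1024 bytes
Full segments = floor(RWND / MSS)
Full segments = floor(32768 / 1024)
Full segments = floor(32.0) = 32

32


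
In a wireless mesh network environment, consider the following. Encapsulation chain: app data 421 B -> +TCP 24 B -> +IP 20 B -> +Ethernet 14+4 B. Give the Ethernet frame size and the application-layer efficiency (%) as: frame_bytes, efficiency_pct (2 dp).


TCP segment = 421 + 24 = 445 B
IP packet = 445 + 20 = 465 B
Ethernet frame = 465 + 14 + 4 = 483 B
Efficiency = app / frame = 421 / 483 = 0.871636 = 87.1636% -> 87.16% (2 dp)

483, 87.16


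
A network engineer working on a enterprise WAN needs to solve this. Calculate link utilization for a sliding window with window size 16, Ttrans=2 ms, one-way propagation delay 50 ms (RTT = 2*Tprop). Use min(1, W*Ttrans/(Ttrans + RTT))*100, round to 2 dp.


Given: W = 16, Ttrans = 2 ms, RTT = 100 ms (= 2 * Tprop, Tprop = 50 ms)
Cycle time = Ttrans + RTT = 2 + 100 = 102 ms (first packet sent until its ACK returns)
W * Ttrans = 16 * 2 = 32 ms of sending per cycle
W * Ttrans / (Ttrans + RTT) = 32 / 102 = 0.313725
U = min(1, 0.313725) = 0.313725
U% = 31.37%

31.37


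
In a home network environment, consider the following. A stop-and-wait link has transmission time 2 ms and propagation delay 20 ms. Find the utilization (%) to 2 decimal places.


Given: Ttrans = 2 ms, Tprop = 20 ms
RTT = 2 * Tprop = 2 * 20 = 40 ms
U = Ttrans / (Ttrans + RTT)
U = 2 / (2 + 40)
U = 2 / 42 = 0.047619
U% = 4.76%

4.76


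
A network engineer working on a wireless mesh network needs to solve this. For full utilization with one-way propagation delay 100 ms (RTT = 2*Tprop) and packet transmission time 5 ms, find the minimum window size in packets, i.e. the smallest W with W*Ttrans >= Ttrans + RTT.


Given: Ttrans = 5 ms, RTT = 200 ms (= 2 * Tprop, Tprop = 100 ms)
Time until first ACK returns = Ttrans + RTT = 5 + 200 = 205 ms
Need W * Ttrans >= Ttrans + RTT  ->  W >= (Ttrans + RTT) / Ttrans
(Ttrans + RTT) / Ttrans = 205 / 5 = 41
W_min = ceil(41) = 41

41


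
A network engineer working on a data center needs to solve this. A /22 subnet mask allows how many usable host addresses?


Given: subnet mask /22
Host bits = 32 - 22 = 10
Total addresses = 2^10 = 1024
Usable hosts = 1024 - 2 (network + broadcast) = 1022

1022


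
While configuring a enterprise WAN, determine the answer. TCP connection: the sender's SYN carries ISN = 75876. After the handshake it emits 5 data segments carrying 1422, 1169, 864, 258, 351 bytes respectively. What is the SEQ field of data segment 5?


The SYN occupies sequence number ISN = 75876, so the first data byte is ISN + 1 = 75877.
SEQ of data segment i = (ISN + 1) + sum of payload sizes of segments 1..i-1.
Segment 1: SEQ = 75877, payload = 1422 bytes
Segment 2: SEQ = 77299, payload = 1169 bytes
Segment 3: SEQ = 78468, payload = 864 bytes
Segment 4: SEQ = 79332, payload = 258 bytes
Segment 5: SEQ = 79590, payload = 351 bytes
SEQ of segment 5 = 75877 + 1422 + 1169 + 864 + 258 = 79590

79590


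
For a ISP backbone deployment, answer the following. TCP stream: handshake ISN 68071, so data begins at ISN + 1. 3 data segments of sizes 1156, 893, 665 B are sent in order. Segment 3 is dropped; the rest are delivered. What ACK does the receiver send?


SYN uses sequence number 68071; first data byte = ISN + 1 = 68072.
Segment 1: SEQ = 68072, len = 1156 B, covers [68072, 69227]
Segment 2: SEQ = 69228, len = 893 B, covers [69228, 70120]
Segment 3: SEQ = 70121, len = 665 B, covers [70121, 70785] [LOST]
In-order data received: bytes [68072, 70120] (segments 1..2).
Segment 3 missing -> gap begins at byte 70121.
Cumulative ACK = next expected in-order byte = 68072 + 1156 + 893 = 70121

70121


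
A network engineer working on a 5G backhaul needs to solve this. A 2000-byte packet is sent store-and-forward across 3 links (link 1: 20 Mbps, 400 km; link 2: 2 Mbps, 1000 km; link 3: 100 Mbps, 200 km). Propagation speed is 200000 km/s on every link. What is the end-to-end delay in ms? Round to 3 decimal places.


Packet = 2000 bytes = 16000 bits. Store-and-forward: sum (t_trans + t_prop) per link.
Link 1: t_trans = 16000/(20*10^6) s = 0.8000 ms; t_prop = 400/200000 s = 2.0000 ms; subtotal = 2.8000 ms
Link 2: t_trans = 16000/(2*10^6) s = 8.0000 ms; t_prop = 1000/200000 s = 5.0000 ms; subtotal = 13.0000 ms
Link 3: t_trans = 16000/(100*10^6) s = 0.1600 ms; t_prop = 200/200000 s = 1.0000 ms; subtotal = 1.1600 ms
End-to-end = 2.8000 + 13.0000 + 1.1600 = 16.9600 ms -> 16.960 ms (3 dp)

16.960


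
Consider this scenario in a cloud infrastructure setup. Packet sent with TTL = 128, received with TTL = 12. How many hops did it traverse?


Given: initial TTL = 128, received TTL = 12
Hops = initial TTL - received TTL
Hops = 128 - 12 = 116

116


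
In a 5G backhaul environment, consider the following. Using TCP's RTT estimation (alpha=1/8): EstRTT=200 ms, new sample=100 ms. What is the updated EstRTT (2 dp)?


Given: EstRTT = 200 ms, SampleRTT = 100 ms, alpha = 1/8
New EstRTT = (1 - alpha) * EstRTT + alpha * SampleRTT
(7/8) * 200 = 175
(1/8) * 100 = 12.5
New EstRTT = 175 + 12.5 = 187.5 ms -> 187.50 ms (2 dp)

187.50


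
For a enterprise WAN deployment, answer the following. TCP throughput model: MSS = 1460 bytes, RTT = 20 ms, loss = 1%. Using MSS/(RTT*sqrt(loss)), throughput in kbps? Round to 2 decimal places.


Given: MSS = 1460 bytes, RTT = 20 ms, loss = 1%
RTT in seconds = 20 / 1000 = 0.02
Loss rate = 1% = 0.01
sqrt(loss) = sqrt(0.01) = 0.1
Throughput (bytes/s) = 1460 / (0.02 * 0.1) = 730000.0000
Throughput (kbps) = 730000.0000 * 8 / 1000 = 5840.000000 -> 5840.00 kbps (2 dp)

5840.00


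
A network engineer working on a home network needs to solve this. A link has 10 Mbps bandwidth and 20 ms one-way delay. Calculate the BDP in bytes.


Given: bandwidth = 10 Mbps, delay = 20 ms
BDP in bits = 10 * 10^6 * 20 / 1000
BDP in bits = 200000
BDP in bytes = 200000 / 8 = 25000

25000


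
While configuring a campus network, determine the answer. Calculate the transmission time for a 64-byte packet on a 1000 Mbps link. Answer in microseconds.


Given: packet = 64 bytes, bandwidth = 1000 Mbps
Packet in bits = 64 * 8 = 512 bits
Bandwidth = 1000 * 10^6 = 1000000000 bps
Time = 512 / 1000000000 seconds
Time in us = 512 * 10^6 / 1000000000 = 0.512

0.512


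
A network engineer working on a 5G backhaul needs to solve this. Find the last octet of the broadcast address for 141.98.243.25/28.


Given: IP = 141.98.243.25, prefix = /28
Host bits = 32 - 28 = 4
Network last octet = 25 AND mask = 16
Host part size = 2^4 - 1 = 15
Broadcast last octet = 16 OR 15 = 31

31


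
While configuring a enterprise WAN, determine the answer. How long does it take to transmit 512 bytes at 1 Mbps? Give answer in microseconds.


Given: packet = 512 bytes, bandwidth = 1 Mbps
Packet in bits = 512 * 8 = 4096 bits
Bandwidth = 1 * 10^6 = 1000000 bps
Time = 4096 / 1000000 seconds
Time in us = 4096 * 10^6 / 1000000 = 4096

4096


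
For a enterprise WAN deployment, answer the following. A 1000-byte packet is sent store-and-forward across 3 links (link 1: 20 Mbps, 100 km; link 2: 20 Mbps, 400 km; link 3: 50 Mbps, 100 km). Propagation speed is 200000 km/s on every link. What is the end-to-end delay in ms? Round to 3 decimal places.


Packet = 1000 bytes = 8000 bits. Store-and-forward: sum (t_trans + t_prop) per link.
Link 1: t_trans = 8000/(20*10^6) s = 0.4000 ms; t_prop = 100/200000 s = 0.5000 ms; subtotal = 0.9000 ms
Link 2: t_trans = 8000/(20*10^6) s = 0.4000 ms; t_prop = 400/200000 s = 2.0000 ms; subtotal = 2.4000 ms
Link 3: t_trans = 8000/(50*10^6) s = 0.1600 ms; t_prop = 100/200000 s = 0.5000 ms; subtotal = 0.6600 ms
End-to-end = 0.9000 + 2.4000 + 0.6600 = 3.9600 ms -> 3.960 ms (3 dp)

3.960


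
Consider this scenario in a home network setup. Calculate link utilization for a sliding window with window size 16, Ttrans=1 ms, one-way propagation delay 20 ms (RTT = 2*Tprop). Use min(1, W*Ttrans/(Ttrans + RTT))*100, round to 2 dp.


Given: W = 16, Ttrans = 1 ms, RTT = 40 ms (= 2 * Tprop, Tprop = 20 ms)
Cycle time = Ttrans + RTT = 1 + 40 = 41 ms (first packet sent until its ACK returns)
W * Ttrans = 16 * 1 = 16 ms of sending per cycle
W * Ttrans / (Ttrans + RTT) = 16 / 41 = 0.390244
U = min(1, 0.390244) = 0.390244
U% = 39.02%

39.02


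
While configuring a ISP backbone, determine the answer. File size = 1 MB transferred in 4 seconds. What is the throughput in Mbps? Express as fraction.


Given: file = 1 MB, time = 4 s
File in Mb = 1 * 8 = 8 Mb
Throughput = 8 / 4 Mbps
Throughput = 2 Mbps

2


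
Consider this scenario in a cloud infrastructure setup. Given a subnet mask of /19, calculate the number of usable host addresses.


Given: subnet mask /19
Host bits = 32 - 19 = 13
Total addresses = 2^13 = 8192
Usable hosts = 8192 - 2 (network + broadcast) = 8190

8190


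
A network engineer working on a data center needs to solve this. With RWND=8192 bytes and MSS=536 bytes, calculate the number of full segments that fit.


Given: RWND = 8192 bytes, MSS = 536 bytes
Full segments = floor(RWND / MSS)
Full segments = floor(8192 / 536)
Full segments = floor(15.2836) = 15

15


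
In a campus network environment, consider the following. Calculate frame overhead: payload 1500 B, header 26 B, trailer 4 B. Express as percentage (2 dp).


Given: payload = 1500 B, header = 26 B, trailer = 4 B
Overhead bytes = header + trailer = 26 + 4 = 30
Total frame = payload + overhead = 1500 + 30 = 1530
Overhead % = 30 / 1530 * 100 = 1.9608% -> 1.96% (2 dp)

1.96


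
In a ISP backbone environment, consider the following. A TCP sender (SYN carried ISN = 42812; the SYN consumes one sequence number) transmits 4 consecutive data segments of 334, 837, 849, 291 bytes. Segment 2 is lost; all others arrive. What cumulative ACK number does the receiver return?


SYN uses sequence number 42812; first data byte = ISN + 1 = 42813.
Segment 1: SEQ = 42813, len = 334 B, covers [42813, 43146]
Segment 2: SEQ = 43147, len = 837 B, covers [43147, 43983] [LOST]
Segment 3: SEQ = 43984, len = 849 B, covers [43984, 44832]
Segment 4: SEQ = 44833, len = 291 B, covers [44833, 45123]
In-order data received: bytes [42813, 43146] (segments 1..1).
Segment 2 missing -> gap begins at byte 43147; later segments buffered out of order.
Cumulative ACK = next expected in-order byte = 42813 + 334 = 43147

43147


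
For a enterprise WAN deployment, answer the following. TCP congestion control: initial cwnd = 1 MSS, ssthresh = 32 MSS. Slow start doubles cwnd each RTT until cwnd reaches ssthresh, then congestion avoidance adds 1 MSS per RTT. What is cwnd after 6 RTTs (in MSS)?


RTT 0: cwnd = 1 MSS (initial)
RTT 1: cwnd = 2 MSS (slow start, doubled)
RTT 2: cwnd = 4 MSS (slow start, doubled)
RTT 3: cwnd = 8 MSS (slow start, doubled)
RTT 4: cwnd = 16 MSS (slow start, doubled)
RTT 5: cwnd = 32 MSS (slow start, doubled)
RTT 6: cwnd = 33 MSS (congestion avoidance, +1)

33


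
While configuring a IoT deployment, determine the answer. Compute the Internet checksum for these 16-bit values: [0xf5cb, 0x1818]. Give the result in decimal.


Given words: [0xf5cb, 0x1818]
Step 1: Sum all words
Raw sum = 62923 + 6168 = 69091
Step 2: Fold carry: (3555 + 1) = 3556
One's complement = ~3556 & 0xFFFF = 61979

61979


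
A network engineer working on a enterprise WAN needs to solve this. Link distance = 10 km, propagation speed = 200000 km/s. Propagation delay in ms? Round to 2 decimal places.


Given: distance = 10 km, speed = 200000 km/s
Delay = distance / speed = 10 / 200000 seconds
Delay in ms = 10 * 1000 / 200000
Delay = 0.0500 ms
Rounded to 2 dp = 0.05 ms

0.05


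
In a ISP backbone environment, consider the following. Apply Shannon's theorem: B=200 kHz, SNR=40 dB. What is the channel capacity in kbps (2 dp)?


Given: B = 200 kHz, SNR = 40 dB
SNR linear = 10^(40/10) = 10000
1 + SNR = 10001
log2(10001) = 13.2878566418
C = 200 * 1000 * 13.2878566418 = 2657571.3284 bps
C = 2657.571328 kbps -> 2657.57 kbps (2 dp)

2657.57


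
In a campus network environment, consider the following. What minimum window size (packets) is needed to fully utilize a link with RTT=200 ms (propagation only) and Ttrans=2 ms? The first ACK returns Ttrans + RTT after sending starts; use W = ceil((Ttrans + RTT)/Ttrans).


Given: Ttrans = 2 ms, RTT = 200 ms (= 2 * Tprop, Tprop = 100 ms)
Time until first ACK returns = Ttrans + RTT = 2 + 200 = 202 ms
Need W * Ttrans >= Ttrans + RTT  ->  W >= (Ttrans + RTT) / Ttrans
(Ttrans + RTT) / Ttrans = 202 / 2 = 101
W_min = ceil(101) = 101

101


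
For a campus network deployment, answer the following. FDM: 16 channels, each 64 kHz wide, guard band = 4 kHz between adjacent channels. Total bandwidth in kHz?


Given: 16 channels, 64 kHz each, guard = 4 kHz
Channel bandwidth = 16 * 64 = 1024 kHz
Guard bands = 15 gaps * 4 kHz = 60 kHz
Total = 1024 + 60 = 1084 kHz

1084


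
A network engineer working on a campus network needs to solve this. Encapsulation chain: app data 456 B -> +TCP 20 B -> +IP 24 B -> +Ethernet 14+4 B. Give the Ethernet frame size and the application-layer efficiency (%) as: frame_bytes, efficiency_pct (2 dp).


TCP segment = 456 + 20 = 476 B
IP packet = 476 + 24 = 500 B
Ethernet frame = 500 + 14 + 4 = 518 B
Efficiency = app / frame = 456 / 518 = 0.880309 = 88.0309% -> 88.03% (2 dp)

518, 88.03


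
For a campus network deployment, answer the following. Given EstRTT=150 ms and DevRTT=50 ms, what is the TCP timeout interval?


Given: EstRTT = 150 ms, DevRTT = 50 ms
Timeout = EstRTT + 4 * DevRTT
4 * DevRTT = 4 * 50 = 200
Timeout = 150 + 200 = 350 ms

350


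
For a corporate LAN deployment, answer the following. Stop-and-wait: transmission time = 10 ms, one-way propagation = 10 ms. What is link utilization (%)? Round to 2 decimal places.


Given: Ttrans = 10 ms, Tprop = 10 ms
RTT = 2 * Tprop = 2 * 10 = 20 ms
U = Ttrans / (Ttrans + RTT)
U = 10 / (10 + 20)
U = 10 / 30 = 0.333333
U% = 33.33%

33.33


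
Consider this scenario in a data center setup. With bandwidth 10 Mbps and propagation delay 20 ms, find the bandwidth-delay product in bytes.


Given: bandwidth = 10 Mbps, delay = 20 ms
BDP in bits = 10 * 10^6 * 20 / 1000
BDP in bits = 200000
BDP in bytes = 200000 / 8 = 25000

25000


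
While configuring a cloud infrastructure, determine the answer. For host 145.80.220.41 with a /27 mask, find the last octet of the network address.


Given: IP = 145.80.220.41, prefix = /27
Subnet mask = 255.255.255.224
Last octet of IP: 41
Last octet of mask: 224
Network last octet = 41 AND 224 = 32

32


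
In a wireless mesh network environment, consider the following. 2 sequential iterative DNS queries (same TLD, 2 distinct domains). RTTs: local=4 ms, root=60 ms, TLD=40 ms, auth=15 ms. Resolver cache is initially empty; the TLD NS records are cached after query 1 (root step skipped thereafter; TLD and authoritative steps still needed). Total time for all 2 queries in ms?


Lookup 1 (cold cache): local + root + TLD + auth = 4 + 60 + 40 + 15 = 119 ms
Lookups 2..2 (TLD NS cached -> skip root; new domain -> still ask TLD and auth): local + TLD + auth = 4 + 40 + 15 = 59 ms each
Remaining 1 lookups: 1 * 59 = 59 ms
Total = 119 + 59 = 178 ms

178
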